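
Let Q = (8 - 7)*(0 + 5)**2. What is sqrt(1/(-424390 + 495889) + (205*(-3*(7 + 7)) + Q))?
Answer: I*sqrt(43887438532086)/71499 ≈ 92.655*I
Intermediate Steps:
Q = 25 (Q = 1*5**2 = 1*25 = 25)
sqrt(1/(-424390 + 495889) + (205*(-3*(7 + 7)) + Q)) = sqrt(1/(-424390 + 495889) + (205*(-3*(7 + 7)) + 25)) = sqrt(1/71499 + (205*(-3*14) + 25)) = sqrt(1/71499 + (205*(-42) + 25)) = sqrt(1/71499 + (-8610 + 25)) = sqrt(1/71499 - 8585) = sqrt(-613818914/71499) = I*sqrt(43887438532086)/71499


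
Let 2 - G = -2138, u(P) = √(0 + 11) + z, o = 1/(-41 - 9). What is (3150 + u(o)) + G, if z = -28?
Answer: 5262 + √11 ≈ 5265.3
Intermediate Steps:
o = -1/50 (o = 1/(-50) = -1/50 ≈ -0.020000)
u(P) = -28 + √11 (u(P) = √(0 + 11) - 28 = √11 - 28 = -28 + √11)
G = 2140 (G = 2 - 1*(-2138) = 2 + 2138 = 2140)
(3150 + u(o)) + G = (3150 + (-28 + √11)) + 2140 = (3122 + √11) + 2140 = 5262 + √11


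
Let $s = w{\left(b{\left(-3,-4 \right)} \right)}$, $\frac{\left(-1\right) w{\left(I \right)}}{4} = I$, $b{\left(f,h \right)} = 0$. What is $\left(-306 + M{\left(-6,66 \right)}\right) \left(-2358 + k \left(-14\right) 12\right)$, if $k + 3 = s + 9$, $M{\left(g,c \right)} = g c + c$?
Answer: $2140776$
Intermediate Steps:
$w{\left(I \right)} = - 4 I$
$s = 0$ ($s = \left(-4\right) 0 = 0$)
$M{\left(g,c \right)} = c + c g$ ($M{\left(g,c \right)} = c g + c = c + c g$)
$k = 6$ ($k = -3 + \left(0 + 9\right) = -3 + 9 = 6$)
$\left(-306 + M{\left(-6,66 \right)}\right) \left(-2358 + k \left(-14\right) 12\right) = \left(-306 + 66 \left(1 - 6\right)\right) \left(-2358 + 6 \left(-14\right) 12\right) = \left(-306 + 66 \left(-5\right)\right) \left(-2358 - 1008\right) = \left(-306 - 330\right) \left(-2358 - 1008\right) = \left(-636\right) \left(-3366\right) = 2140776$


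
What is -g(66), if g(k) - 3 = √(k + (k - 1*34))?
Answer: -3 - 7*√2 ≈ -12.899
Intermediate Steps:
g(k) = 3 + √(-34 + 2*k) (g(k) = 3 + √(k + (k - 1*34)) = 3 + √(k + (k - 34)) = 3 + √(k + (-34 + k)) = 3 + √(-34 + 2*k))
-g(66) = -(3 + √(-34 + 2*66)) = -(3 + √(-34 + 132)) = -(3 + √98) = -(3 + 7*√2) = -3 - 7*√2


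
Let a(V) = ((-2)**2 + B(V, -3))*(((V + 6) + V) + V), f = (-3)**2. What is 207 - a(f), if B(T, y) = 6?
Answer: -123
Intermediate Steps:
f = 9
a(V) = 60 + 30*V (a(V) = ((-2)**2 + 6)*(((V + 6) + V) + V) = (4 + 6)*(((6 + V) + V) + V) = 10*((6 + 2*V) + V) = 10*(6 + 3*V) = 60 + 30*V)
207 - a(f) = 207 - (60 + 30*9) = 207 - (60 + 270) = 207 - 1*330 = 207 - 330 = -123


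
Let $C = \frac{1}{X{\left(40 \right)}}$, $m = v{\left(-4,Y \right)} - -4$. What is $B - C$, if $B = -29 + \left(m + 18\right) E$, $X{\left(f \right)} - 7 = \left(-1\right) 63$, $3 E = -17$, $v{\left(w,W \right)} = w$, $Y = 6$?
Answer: $- \frac{7335}{56} \approx -130.98$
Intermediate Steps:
$m = 0$ ($m = -4 - -4 = -4 + 4 = 0$)
$E = - \frac{17}{3}$ ($E = \frac{1}{3} \left(-17\right) = - \frac{17}{3} \approx -5.6667$)
$X{\left(f \right)} = -56$ ($X{\left(f \right)} = 7 - 63 = -56$)
$B = -131$ ($B = -29 + \left(0 + 18\right) \left(- \frac{17}{3}\right) = -29 + 18 \left(- \frac{17}{3}\right) = -29 - 102 = -131$)
$C = - \frac{1}{56}$ ($C = \frac{1}{-56} = - \frac{1}{56} \approx -0.017857$)
$B - C = -131 - - \frac{1}{56} = -131 + \frac{1}{56} = - \frac{7335}{56}$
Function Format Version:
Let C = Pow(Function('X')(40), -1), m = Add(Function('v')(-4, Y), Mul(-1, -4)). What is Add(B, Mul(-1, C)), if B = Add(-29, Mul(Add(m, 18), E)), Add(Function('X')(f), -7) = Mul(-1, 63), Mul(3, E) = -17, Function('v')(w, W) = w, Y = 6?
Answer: Rational(-7335, 56) ≈ -130.98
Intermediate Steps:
m = 0 (m = Add(-4, Mul(-1, -4)) = Add(-4, 4) = 0)
E = Rational(-17, 3) (E = Mul(Rational(1, 3), -17) = Rational(-17, 3) ≈ -5.6667)
Function('X')(f) = -56 (Function('X')(f) = Add(7, Mul(-1, 63)) = Add(7, -63) = -56)
B = -131 (B = Add(-29, Mul(Add(0, 18), Rational(-17, 3))) = Add(-29, Mul(18, Rational(-17, 3))) = Add(-29, -102) = -131)
C = Rational(-1, 56) (C = Pow(-56, -1) = Rational(-1, 56) ≈ -0.017857)
Add(B, Mul(-1, C)) = Add(-131, Mul(-1, Rational(-1, 56))) = Add(-131, Rational(1, 56)) = Rational(-7335, 56)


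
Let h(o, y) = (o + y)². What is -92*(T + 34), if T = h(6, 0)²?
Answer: -122360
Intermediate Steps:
T = 1296 (T = ((6 + 0)²)² = (6²)² = 36² = 1296)
-92*(T + 34) = -92*(1296 + 34) = -92*1330 = -122360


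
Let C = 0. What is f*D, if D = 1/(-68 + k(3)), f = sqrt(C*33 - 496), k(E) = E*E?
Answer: -4*I*sqrt(31)/59 ≈ -0.37748*I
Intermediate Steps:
k(E) = E**2
f = 4*I*sqrt(31) (f = sqrt(0*33 - 496) = sqrt(0 - 496) = sqrt(-496) = 4*I*sqrt(31) ≈ 22.271*I)
D = -1/59 (D = 1/(-68 + 3**2) = 1/(-68 + 9) = 1/(-59) = -1/59 ≈ -0.016949)
f*D = (4*I*sqrt(31))*(-1/59) = -4*I*sqrt(31)/59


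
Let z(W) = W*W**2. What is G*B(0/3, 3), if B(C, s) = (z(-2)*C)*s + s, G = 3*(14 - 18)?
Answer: -36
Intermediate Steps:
z(W) = W**3
G = -12 (G = 3*(-4) = -12)
B(C, s) = s - 8*C*s (B(C, s) = ((-2)**3*C)*s + s = (-8*C)*s + s = -8*C*s + s = s - 8*C*s)
G*B(0/3, 3) = -36*(1 - 0/3) = -36*(1 - 8*0) = -36*(1 + 0) = -36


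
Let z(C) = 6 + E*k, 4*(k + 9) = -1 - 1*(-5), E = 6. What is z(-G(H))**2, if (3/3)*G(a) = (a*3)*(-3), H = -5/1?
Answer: 1764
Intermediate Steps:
k = -8 (k = -9 + (-1 - 1*(-5))/4 = -9 + (-1 + 5)/4 = -9 + (1/4)*4 = -9 + 1 = -8)
H = -5 (H = -5*1 = -5)
G(a) = -9*a (G(a) = (a*3)*(-3) = (3*a)*(-3) = -9*a)
z(C) = -42 (z(C) = 6 + 6*(-8) = 6 - 48 = -42)
z(-G(H))**2 = (-42)**2 = 1764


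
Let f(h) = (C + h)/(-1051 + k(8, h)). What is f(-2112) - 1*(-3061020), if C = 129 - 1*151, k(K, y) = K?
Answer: 3192645994/1043 ≈ 3.0610e+6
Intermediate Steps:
C = -22 (C = 129 - 151 = -22)
f(h) = 22/1043 - h/1043 (f(h) = (-22 + h)/(-1051 + 8) = (-22 + h)/(-1043) = (-22 + h)*(-1/1043) = 22/1043 - h/1043)
f(-2112) - 1*(-3061020) = (22/1043 - 1/1043*(-2112)) - 1*(-3061020) = (22/1043 + 2112/1043) + 3061020 = 2134/1043 + 3061020 = 3192645994/1043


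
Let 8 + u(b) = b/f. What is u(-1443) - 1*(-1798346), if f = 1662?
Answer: 996278771/554 ≈ 1.7983e+6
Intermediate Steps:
u(b) = -8 + b/1662
u(-1443) - 1*(-1798346) = (-8 + (1/1662)*(-1443)) - 1*(-1798346) = (-8 - 481/554) + 1798346 = -4913/554 + 1798346 = 996278771/554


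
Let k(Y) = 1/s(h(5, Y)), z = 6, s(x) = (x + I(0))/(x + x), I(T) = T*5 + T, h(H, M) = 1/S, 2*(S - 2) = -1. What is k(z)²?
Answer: 4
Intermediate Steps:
S = 3/2 (S = 2 + (½)*(-1) = 2 - ½ = 3/2 ≈ 1.5000)
h(H, M) = ⅔ (h(H, M) = 1/(3/2) = ⅔)
I(T) = 6*T (I(T) = 5*T + T = 6*T)
s(x) = ½ (s(x) = (x + 6*0)/(x + x) = (x + 0)/((2*x)) = x*(1/(2*x)) = ½)
k(Y) = 2 (k(Y) = 1/(½) = 2)
k(z)² = 2² = 4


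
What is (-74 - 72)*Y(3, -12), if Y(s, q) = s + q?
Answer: 1314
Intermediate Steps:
Y(s, q) = q + s
(-74 - 72)*Y(3, -12) = (-74 - 72)*(-12 + 3) = -146*(-9) = 1314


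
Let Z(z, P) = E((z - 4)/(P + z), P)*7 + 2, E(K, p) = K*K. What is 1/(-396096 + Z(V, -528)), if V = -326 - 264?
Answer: -312481/123771231751 ≈ -2.5247e-6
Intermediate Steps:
E(K, p) = K²
V = -590
Z(z, P) = 2 + 7*(-4 + z)²/(P + z)² (Z(z, P) = ((z - 4)/(P + z))²*7 + 2 = ((-4 + z)/(P + z))²*7 + 2 = ((-4 + z)²/(P + z)²)*7 + 2 = 7*(-4 + z)²/(P + z)² + 2 = 2 + 7*(-4 + z)²/(P + z)²)
1/(-396096 + Z(V, -528)) = 1/(-396096 + (2 + 7*(-4 - 590)²/(-528 - 590)²)) = 1/(-396096 + (2 + 7*(-594)²/(-1118)²)) = 1/(-396096 + (2 + 7*352836*(1/1249924))) = 1/(-396096 + (2 + 617463/312481)) = 1/(-396096 + 1242425/312481) = 1/(-123771231751/312481) = -312481/123771231751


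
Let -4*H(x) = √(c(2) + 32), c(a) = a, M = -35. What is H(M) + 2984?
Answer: 2984 - √34/4 ≈ 2982.5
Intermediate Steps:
H(x) = -√34/4 (H(x) = -√(2 + 32)/4 = -√34/4)
H(M) + 2984 = -√34/4 + 2984 = 2984 - √34/4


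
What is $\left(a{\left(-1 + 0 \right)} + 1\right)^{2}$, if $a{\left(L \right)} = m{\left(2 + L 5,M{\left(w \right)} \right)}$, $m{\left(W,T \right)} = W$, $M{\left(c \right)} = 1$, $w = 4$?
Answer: $4$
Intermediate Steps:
$a{\left(L \right)} = 2 + 5 L$ ($a{\left(L \right)} = 2 + L 5 = 2 + 5 L$)
$\left(a{\left(-1 + 0 \right)} + 1\right)^{2} = \left(\left(2 + 5 \left(-1 + 0\right)\right) + 1\right)^{2} = \left(\left(2 + 5 \left(-1\right)\right) + 1\right)^{2} = \left(\left(2 - 5\right) + 1\right)^{2} = \left(-3 + 1\right)^{2} = \left(-2\right)^{2} = 4$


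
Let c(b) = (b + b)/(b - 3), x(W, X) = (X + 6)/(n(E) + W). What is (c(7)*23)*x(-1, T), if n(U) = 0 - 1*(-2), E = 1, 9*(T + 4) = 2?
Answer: 1610/9 ≈ 178.89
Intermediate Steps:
T = -34/9 (T = -4 + (⅑)*2 = -4 + 2/9 = -34/9 ≈ -3.7778)
n(U) = 2 (n(U) = 0 + 2 = 2)
x(W, X) = (6 + X)/(2 + W) (x(W, X) = (X + 6)/(2 + W) = (6 + X)/(2 + W))
c(b) = 2*b/(-3 + b) (c(b) = (2*b)/(-3 + b) = 2*b/(-3 + b))
(c(7)*23)*x(-1, T) = ((2*7/(-3 + 7))*23)*((6 - 34/9)/(2 - 1)) = ((2*7/4)*23)*((20/9)/1) = ((2*7*(¼))*23)*(1*(20/9)) = ((7/2)*23)*(20/9) = (161/2)*(20/9) = 1610/9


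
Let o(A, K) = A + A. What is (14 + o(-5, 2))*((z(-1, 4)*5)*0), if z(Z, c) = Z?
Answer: 0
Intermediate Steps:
o(A, K) = 2*A
(14 + o(-5, 2))*((z(-1, 4)*5)*0) = (14 + 2*(-5))*(-1*5*0) = (14 - 10)*(-5*0) = 4*0 = 0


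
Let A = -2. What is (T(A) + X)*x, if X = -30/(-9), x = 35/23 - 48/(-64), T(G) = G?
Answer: 209/69 ≈ 3.0290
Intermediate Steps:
x = 209/92 (x = 35*(1/23) - 48*(-1/64) = 35/23 + 3/4 = 209/92 ≈ 2.2717)
X = 10/3 (X = -30*(-1/9) = 10/3 ≈ 3.3333)
(T(A) + X)*x = (-2 + 10/3)*(209/92) = (4/3)*(209/92) = 209/69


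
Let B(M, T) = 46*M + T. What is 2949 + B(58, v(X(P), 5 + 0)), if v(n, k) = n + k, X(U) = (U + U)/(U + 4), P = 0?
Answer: 5622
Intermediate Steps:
X(U) = 2*U/(4 + U) (X(U) = (2*U)/(4 + U) = 2*U/(4 + U))
v(n, k) = k + n
B(M, T) = T + 46*M
2949 + B(58, v(X(P), 5 + 0)) = 2949 + (((5 + 0) + 2*0/(4 + 0)) + 46*58) = 2949 + ((5 + 2*0/4) + 2668) = 2949 + ((5 + 2*0*(¼)) + 2668) = 2949 + ((5 + 0) + 2668) = 2949 + (5 + 2668) = 2949 + 2673 = 5622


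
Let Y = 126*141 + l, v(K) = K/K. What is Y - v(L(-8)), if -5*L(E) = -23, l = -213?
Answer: 17552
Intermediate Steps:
L(E) = 23/5 (L(E) = -1/5*(-23) = 23/5)
v(K) = 1
Y = 17553 (Y = 126*141 - 213 = 17766 - 213 = 17553)
Y - v(L(-8)) = 17553 - 1*1 = 17553 - 1 = 17552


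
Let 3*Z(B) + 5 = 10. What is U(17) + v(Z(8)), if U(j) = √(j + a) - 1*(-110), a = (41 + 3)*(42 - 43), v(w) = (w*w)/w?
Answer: 335/3 + 3*I*√3 ≈ 111.67 + 5.1962*I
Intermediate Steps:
Z(B) = 5/3 (Z(B) = -5/3 + (⅓)*10 = -5/3 + 10/3 = 5/3)
v(w) = w (v(w) = w²/w = w)
a = -44 (a = 44*(-1) = -44)
U(j) = 110 + √(-44 + j) (U(j) = √(j - 44) - 1*(-110) = √(-44 + j) + 110 = 110 + √(-44 + j))
U(17) + v(Z(8)) = (110 + √(-44 + 17)) + 5/3 = (110 + √(-27)) + 5/3 = (110 + 3*I*√3) + 5/3 = 335/3 + 3*I*√3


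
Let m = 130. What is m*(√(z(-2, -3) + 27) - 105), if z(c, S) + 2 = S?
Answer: -13650 + 130*√22 ≈ -13040.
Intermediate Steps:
z(c, S) = -2 + S
m*(√(z(-2, -3) + 27) - 105) = 130*(√((-2 - 3) + 27) - 105) = 130*(√(-5 + 27) - 105) = 130*(√22 - 105) = 130*(-105 + √22) = -13650 + 130*√22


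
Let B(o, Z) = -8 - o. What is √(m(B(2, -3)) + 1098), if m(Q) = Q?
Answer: 8*√17 ≈ 32.985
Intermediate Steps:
√(m(B(2, -3)) + 1098) = √((-8 - 1*2) + 1098) = √((-8 - 2) + 1098) = √(-10 + 1098) = √1088 = 8*√17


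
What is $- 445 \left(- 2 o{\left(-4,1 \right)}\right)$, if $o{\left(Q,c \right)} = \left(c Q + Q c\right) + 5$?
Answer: $-2670$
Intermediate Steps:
$o{\left(Q,c \right)} = 5 + 2 Q c$ ($o{\left(Q,c \right)} = \left(Q c + Q c\right) + 5 = 2 Q c + 5 = 5 + 2 Q c$)
$- 445 \left(- 2 o{\left(-4,1 \right)}\right) = - 445 \left(- 2 \left(5 + 2 \left(-4\right) 1\right)\right) = - 445 \left(- 2 \left(5 - 8\right)\right) = - 445 \left(\left(-2\right) \left(-3\right)\right) = \left(-445\right) 6 = -2670$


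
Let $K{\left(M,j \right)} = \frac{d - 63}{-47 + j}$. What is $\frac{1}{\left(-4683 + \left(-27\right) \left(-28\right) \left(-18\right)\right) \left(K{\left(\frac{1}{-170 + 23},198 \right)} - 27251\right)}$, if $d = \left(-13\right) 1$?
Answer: $\frac{151}{75267044307} \approx 2.0062 \cdot 10^{-9}$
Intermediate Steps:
$d = -13$
$K{\left(M,j \right)} = - \frac{76}{-47 + j}$ ($K{\left(M,j \right)} = \frac{-13 - 63}{-47 + j} = - \frac{76}{-47 + j}$)
$\frac{1}{\left(-4683 + \left(-27\right) \left(-28\right) \left(-18\right)\right) \left(K{\left(\frac{1}{-170 + 23},198 \right)} - 27251\right)} = \frac{1}{\left(-4683 + \left(-27\right) \left(-28\right) \left(-18\right)\right) \left(- \frac{76}{-47 + 198} - 27251\right)} = \frac{1}{\left(-4683 + 756 \left(-18\right)\right) \left(- \frac{76}{151} - 27251\right)} = \frac{1}{\left(-4683 - 13608\right) \left(\left(-76\right) \frac{1}{151} - 27251\right)} = \frac{1}{\left(-18291\right) \left(- \frac{76}{151} - 27251\right)} = \frac{1}{\left(-18291\right) \left(- \frac{4114977}{151}\right)} = \frac{1}{\frac{75267044307}{151}} = \frac{151}{75267044307}$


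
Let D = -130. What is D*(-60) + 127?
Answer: 7927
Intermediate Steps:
D*(-60) + 127 = -130*(-60) + 127 = 7800 + 127 = 7927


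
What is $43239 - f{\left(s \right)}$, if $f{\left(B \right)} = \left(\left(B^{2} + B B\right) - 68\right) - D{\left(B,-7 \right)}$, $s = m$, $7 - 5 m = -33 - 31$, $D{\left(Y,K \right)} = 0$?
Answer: $\frac{1072593}{25} \approx 42904.0$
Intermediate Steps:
$m = \frac{71}{5}$ ($m = \frac{7}{5} - \frac{-33 - 31}{5} = \frac{7}{5} - - \frac{64}{5} = \frac{7}{5} + \frac{64}{5} = \frac{71}{5} \approx 14.2$)
$s = \frac{71}{5} \approx 14.2$
$f{\left(B \right)} = -68 + 2 B^{2}$ ($f{\left(B \right)} = \left(\left(B^{2} + B B\right) - 68\right) - 0 = \left(\left(B^{2} + B^{2}\right) - 68\right) + 0 = \left(2 B^{2} - 68\right) + 0 = \left(-68 + 2 B^{2}\right) + 0 = -68 + 2 B^{2}$)
$43239 - f{\left(s \right)} = 43239 - \left(-68 + 2 \left(\frac{71}{5}\right)^{2}\right) = 43239 - \left(-68 + 2 \cdot \frac{5041}{25}\right) = 43239 - \left(-68 + \frac{10082}{25}\right) = 43239 - \frac{8382}{25} = \frac{1072593}{25}$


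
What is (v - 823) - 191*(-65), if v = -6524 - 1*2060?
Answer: 3008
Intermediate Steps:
v = -8584 (v = -6524 - 2060 = -8584)
(v - 823) - 191*(-65) = (-8584 - 823) - 191*(-65) = -9407 + 12415 = 3008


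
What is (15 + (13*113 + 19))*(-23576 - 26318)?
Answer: -74990682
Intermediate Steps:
(15 + (13*113 + 19))*(-23576 - 26318) = (15 + (1469 + 19))*(-49894) = (15 + 1488)*(-49894) = 1503*(-49894) = -74990682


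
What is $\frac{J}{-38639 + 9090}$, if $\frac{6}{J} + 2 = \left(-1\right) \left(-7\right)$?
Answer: $- \frac{6}{147745} \approx -4.061 \cdot 10^{-5}$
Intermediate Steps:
$J = \frac{6}{5}$ ($J = \frac{6}{-2 - -7} = \frac{6}{-2 + 7} = \frac{6}{5} \approx 1.2$)
$\frac{J}{-38639 + 9090} = \frac{1}{-38639 + 9090} \cdot \frac{6}{5} = \frac{1}{-29549} \cdot \frac{6}{5} = \left(- \frac{1}{29549}\right) \frac{6}{5} = - \frac{6}{147745}$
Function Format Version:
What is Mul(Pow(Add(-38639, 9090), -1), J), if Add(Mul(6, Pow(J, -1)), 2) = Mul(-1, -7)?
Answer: Rational(-6, 147745) ≈ -4.0610e-5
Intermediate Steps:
J = Rational(6, 5) (J = Mul(6, Pow(Add(-2, Mul(-1, -7)), -1)) = Mul(6, Pow(Add(-2, 7), -1)) = Mul(6, Pow(5, -1)) = Mul(6, Rational(1, 5)) = Rational(6, 5) ≈ 1.2000)
Mul(Pow(Add(-38639, 9090), -1), J) = Mul(Pow(Add(-38639, 9090), -1), Rational(6, 5)) = Mul(Pow(-29549, -1), Rational(6, 5)) = Mul(Rational(-1, 29549), Rational(6, 5)) = Rational(-6, 147745)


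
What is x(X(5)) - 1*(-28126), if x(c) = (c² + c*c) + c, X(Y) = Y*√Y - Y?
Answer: 28421 - 95*√5 ≈ 28209.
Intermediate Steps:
X(Y) = Y^(3/2) - Y
x(c) = c + 2*c² (x(c) = (c² + c²) + c = 2*c² + c = c + 2*c²)
x(X(5)) - 1*(-28126) = (5^(3/2) - 1*5)*(1 + 2*(5^(3/2) - 1*5)) - 1*(-28126) = (5*√5 - 5)*(1 + 2*(5*√5 - 5)) + 28126 = (-5 + 5*√5)*(1 + 2*(-5 + 5*√5)) + 28126 = (-5 + 5*√5)*(1 + (-10 + 10*√5)) + 28126 = (-5 + 5*√5)*(-9 + 10*√5) + 28126 = (-9 + 10*√5)*(-5 + 5*√5) + 28126 = 28126 + (-9 + 10*√5)*(-5 + 5*√5)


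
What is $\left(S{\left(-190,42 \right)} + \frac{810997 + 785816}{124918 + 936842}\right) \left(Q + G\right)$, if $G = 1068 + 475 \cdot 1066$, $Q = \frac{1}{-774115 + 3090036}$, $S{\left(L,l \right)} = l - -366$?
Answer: $\frac{170314957140159697749}{819650760320} \approx 2.0779 \cdot 10^{8}$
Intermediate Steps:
$S{\left(L,l \right)} = 366 + l$ ($S{\left(L,l \right)} = l + 366 = 366 + l$)
$Q = \frac{1}{2315921} \approx 4.3179 \cdot 10^{-7}$
$G = 507418$ ($G = 1068 + 506350 = 507418$)
$\left(S{\left(-190,42 \right)} + \frac{810997 + 785816}{124918 + 936842}\right) \left(Q + G\right) = \left(\left(366 + 42\right) + \frac{810997 + 785816}{124918 + 936842}\right) \left(\frac{1}{2315921} + 507418\right) = \left(408 + \frac{1596813}{1061760}\right) \frac{1175140001979}{2315921} = \left(408 + 1596813 \cdot \frac{1}{1061760}\right) \frac{1175140001979}{2315921} = \left(408 + \frac{532271}{353920}\right) \frac{1175140001979}{2315921} = \frac{144931631}{353920} \cdot \frac{1175140001979}{2315921} = \frac{170314957140159697749}{819650760320}$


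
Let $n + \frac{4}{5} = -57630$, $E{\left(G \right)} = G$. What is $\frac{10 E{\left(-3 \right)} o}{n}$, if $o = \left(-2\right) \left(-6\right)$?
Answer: $\frac{900}{144077} \approx 0.0062467$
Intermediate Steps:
$n = - \frac{288154}{5}$ ($n = - \frac{4}{5} - 57630 = - \frac{288154}{5} \approx -57631.0$)
$o = 12$
$\frac{10 E{\left(-3 \right)} o}{n} = \frac{10 \left(-3\right) 12}{- \frac{288154}{5}} = \left(-30\right) 12 \left(- \frac{5}{288154}\right) = \left(-360\right) \left(- \frac{5}{288154}\right) = \frac{900}{144077}$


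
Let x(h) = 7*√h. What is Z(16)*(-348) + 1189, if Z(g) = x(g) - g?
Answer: -2987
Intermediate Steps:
Z(g) = -g + 7*√g (Z(g) = 7*√g - g = -g + 7*√g)
Z(16)*(-348) + 1189 = (-1*16 + 7*√16)*(-348) + 1189 = (-16 + 7*4)*(-348) + 1189 = (-16 + 28)*(-348) + 1189 = 12*(-348) + 1189 = -4176 + 1189 = -2987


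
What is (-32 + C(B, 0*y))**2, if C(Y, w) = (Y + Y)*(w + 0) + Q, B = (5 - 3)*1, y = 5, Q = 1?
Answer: 961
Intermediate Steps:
B = 2 (B = 2*1 = 2)
C(Y, w) = 1 + 2*Y*w (C(Y, w) = (Y + Y)*(w + 0) + 1 = (2*Y)*w + 1 = 2*Y*w + 1 = 1 + 2*Y*w)
(-32 + C(B, 0*y))**2 = (-32 + (1 + 2*2*(0*5)))**2 = (-32 + (1 + 2*2*0))**2 = (-32 + (1 + 0))**2 = (-32 + 1)**2 = (-31)**2 = 961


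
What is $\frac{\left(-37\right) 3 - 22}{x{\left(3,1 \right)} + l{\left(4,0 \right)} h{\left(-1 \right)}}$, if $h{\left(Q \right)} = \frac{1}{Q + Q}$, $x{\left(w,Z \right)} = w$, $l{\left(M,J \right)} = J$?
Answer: $- \frac{133}{3} \approx -44.333$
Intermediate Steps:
$h{\left(Q \right)} = \frac{1}{2 Q}$
$\frac{\left(-37\right) 3 - 22}{x{\left(3,1 \right)} + l{\left(4,0 \right)} h{\left(-1 \right)}} = \frac{\left(-37\right) 3 - 22}{3 + 0 \frac{1}{2 \left(-1\right)}} = \frac{-111 - 22}{3 + 0 \cdot \frac{1}{2} \left(-1\right)} = - \frac{133}{3 + 0 \left(- \frac{1}{2}\right)} = - \frac{133}{3 + 0} = - \frac{133}{3}$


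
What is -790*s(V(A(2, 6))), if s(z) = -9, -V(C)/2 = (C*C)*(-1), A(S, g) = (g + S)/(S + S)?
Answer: 7110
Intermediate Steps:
A(S, g) = (S + g)/(2*S) (A(S, g) = (S + g)/((2*S)) = (S + g)*(1/(2*S)) = (S + g)/(2*S))
V(C) = 2*C**2 (V(C) = -2*C*C*(-1) = -2*C**2*(-1) = -(-2)*C**2 = 2*C**2)
-790*s(V(A(2, 6))) = -790*(-9) = 7110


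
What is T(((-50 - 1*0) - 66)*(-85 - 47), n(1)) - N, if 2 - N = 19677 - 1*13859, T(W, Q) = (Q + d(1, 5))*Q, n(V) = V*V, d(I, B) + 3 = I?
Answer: 5815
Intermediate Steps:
d(I, B) = -3 + I
n(V) = V²
T(W, Q) = Q*(-2 + Q) (T(W, Q) = (Q + (-3 + 1))*Q = (Q - 2)*Q = (-2 + Q)*Q = Q*(-2 + Q))
N = -5816 (N = 2 - (19677 - 1*13859) = 2 - (19677 - 13859) = 2 - 1*5818 = 2 - 5818 = -5816)
T(((-50 - 1*0) - 66)*(-85 - 47), n(1)) - N = 1²*(-2 + 1²) - 1*(-5816) = 1*(-2 + 1) + 5816 = 1*(-1) + 5816 = -1 + 5816 = 5815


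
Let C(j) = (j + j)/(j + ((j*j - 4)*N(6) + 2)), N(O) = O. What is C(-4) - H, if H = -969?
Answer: 33911/35 ≈ 968.89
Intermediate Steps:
C(j) = 2*j/(-22 + j + 6*j²) (C(j) = (j + j)/(j + ((j*j - 4)*6 + 2)) = (2*j)/(j + ((j² - 4)*6 + 2)) = (2*j)/(j + ((-4 + j²)*6 + 2)) = (2*j)/(j + ((-24 + 6*j²) + 2)) = (2*j)/(j + (-22 + 6*j²)) = (2*j)/(-22 + j + 6*j²) = 2*j/(-22 + j + 6*j²))
C(-4) - H = 2*(-4)/(-22 - 4 + 6*(-4)²) - 1*(-969) = 2*(-4)/(-22 - 4 + 6*16) + 969 = 2*(-4)/(-22 - 4 + 96) + 969 = 2*(-4)/70 + 969 = 2*(-4)*(1/70) + 969 = -4/35 + 969 = 33911/35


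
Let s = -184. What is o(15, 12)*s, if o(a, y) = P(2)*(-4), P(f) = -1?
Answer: -736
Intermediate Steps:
o(a, y) = 4 (o(a, y) = -1*(-4) = 4)
o(15, 12)*s = 4*(-184) = -736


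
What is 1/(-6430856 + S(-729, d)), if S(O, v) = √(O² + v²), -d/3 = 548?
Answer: -6430856/41355905658559 - 3*√359353/41355905658559 ≈ -1.5554e-7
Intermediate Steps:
d = -1644 (d = -3*548 = -1644)
1/(-6430856 + S(-729, d)) = 1/(-6430856 + √((-729)² + (-1644)²)) = 1/(-6430856 + √(531441 + 2702736)) = 1/(-6430856 + √3234177) = 1/(-6430856 + 3*√359353)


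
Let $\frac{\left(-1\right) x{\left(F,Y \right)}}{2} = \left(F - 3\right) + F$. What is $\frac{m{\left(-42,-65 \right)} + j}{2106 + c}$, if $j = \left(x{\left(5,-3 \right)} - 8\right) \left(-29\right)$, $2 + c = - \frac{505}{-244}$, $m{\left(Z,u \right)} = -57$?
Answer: $\frac{141764}{513881} \approx 0.27587$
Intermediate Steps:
$x{\left(F,Y \right)} = 6 - 4 F$ ($x{\left(F,Y \right)} = - 2 \left(\left(F - 3\right) + F\right) = - 2 \left(\left(-3 + F\right) + F\right) = - 2 \left(-3 + 2 F\right) = 6 - 4 F$)
$c = \frac{17}{244}$ ($c = -2 - \frac{505}{-244} = -2 - - \frac{505}{244} = -2 + \frac{505}{244} = \frac{17}{244} \approx 0.069672$)
$j = 638$ ($j = \left(\left(6 - 20\right) - 8\right) \left(-29\right) = \left(-14 - 8\right) \left(-29\right) = \left(-22\right) \left(-29\right) = 638$)
$\frac{m{\left(-42,-65 \right)} + j}{2106 + c} = \frac{-57 + 638}{2106 + \frac{17}{244}} = \frac{581}{\frac{513881}{244}} = 581 \cdot \frac{244}{513881} = \frac{141764}{513881}$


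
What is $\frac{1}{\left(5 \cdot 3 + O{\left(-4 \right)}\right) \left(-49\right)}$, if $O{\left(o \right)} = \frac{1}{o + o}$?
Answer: $- \frac{8}{5831} \approx -0.001372$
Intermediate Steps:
$O{\left(o \right)} = \frac{1}{2 o}$
$\frac{1}{\left(5 \cdot 3 + O{\left(-4 \right)}\right) \left(-49\right)} = \frac{1}{\left(5 \cdot 3 + \frac{1}{2 \left(-4\right)}\right) \left(-49\right)} = \frac{1}{\left(15 + \frac{1}{2} \left(- \frac{1}{4}\right)\right) \left(-49\right)} = \frac{1}{\left(15 - \frac{1}{8}\right) \left(-49\right)} = \frac{1}{\frac{119}{8} \left(-49\right)} = \frac{1}{- \frac{5831}{8}} = - \frac{8}{5831}$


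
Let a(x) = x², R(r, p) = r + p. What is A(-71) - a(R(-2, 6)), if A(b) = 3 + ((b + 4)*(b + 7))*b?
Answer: -304461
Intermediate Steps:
R(r, p) = p + r
A(b) = 3 + b*(4 + b)*(7 + b) (A(b) = 3 + ((4 + b)*(7 + b))*b = 3 + b*(4 + b)*(7 + b))
A(-71) - a(R(-2, 6)) = (3 + (-71)³ + 11*(-71)² + 28*(-71)) - (6 - 2)² = (3 - 357911 + 11*5041 - 1988) - 1*4² = (3 - 357911 + 55451 - 1988) - 1*16 = -304445 - 16 = -304461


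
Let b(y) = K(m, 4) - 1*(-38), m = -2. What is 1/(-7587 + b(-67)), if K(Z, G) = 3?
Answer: -1/7546 ≈ -0.00013252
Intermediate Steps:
b(y) = 41 (b(y) = 3 - 1*(-38) = 3 + 38 = 41)
1/(-7587 + b(-67)) = 1/(-7587 + 41) = 1/(-7546) = -1/7546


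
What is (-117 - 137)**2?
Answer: 64516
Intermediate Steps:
(-117 - 137)**2 = (-254)**2 = 64516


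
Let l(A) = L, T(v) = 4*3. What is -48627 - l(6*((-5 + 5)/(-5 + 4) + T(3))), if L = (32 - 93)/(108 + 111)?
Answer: -10649252/219 ≈ -48627.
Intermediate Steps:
T(v) = 12
L = -61/219 ≈ -0.27854
l(A) = -61/219
-48627 - l(6*((-5 + 5)/(-5 + 4) + T(3))) = -48627 - 1*(-61/219) = -48627 + 61/219 = -10649252/219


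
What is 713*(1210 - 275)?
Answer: 666655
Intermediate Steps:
713*(1210 - 275) = 713*935 = 666655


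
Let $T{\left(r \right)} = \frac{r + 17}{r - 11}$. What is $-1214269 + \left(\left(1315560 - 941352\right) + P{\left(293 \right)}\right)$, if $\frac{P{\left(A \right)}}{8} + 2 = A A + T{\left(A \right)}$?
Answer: $- \frac{21611945}{141} \approx -1.5328 \cdot 10^{5}$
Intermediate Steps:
$T{\left(r \right)} = \frac{17 + r}{-11 + r}$
$P{\left(A \right)} = -16 + 8 A^{2} + \frac{8 \left(17 + A\right)}{-11 + A}$ ($P{\left(A \right)} = -16 + 8 \left(A A + \frac{17 + A}{-11 + A}\right) = -16 + 8 \left(A^{2} + \frac{17 + A}{-11 + A}\right) = -16 + \left(8 A^{2} + \frac{8 \left(17 + A\right)}{-11 + A}\right) = -16 + 8 A^{2} + \frac{8 \left(17 + A\right)}{-11 + A}$)
$-1214269 + \left(\left(1315560 - 941352\right) + P{\left(293 \right)}\right) = -1214269 + \left(\left(1315560 - 941352\right) + \frac{8 \left(17 + 293 + \left(-11 + 293\right) \left(-2 + 293^{2}\right)\right)}{-11 + 293}\right) = -1214269 + \left(374208 + \frac{8 \left(17 + 293 + 282 \left(-2 + 85849\right)\right)}{282}\right) = -1214269 + \left(374208 + 8 \cdot \frac{1}{282} \left(17 + 293 + 282 \cdot 85847\right)\right) = -1214269 + \left(374208 + 8 \cdot \frac{1}{282} \left(17 + 293 + 24208854\right)\right) = -1214269 + \left(374208 + 8 \cdot \frac{1}{282} \cdot 24209164\right) = -1214269 + \left(374208 + \frac{96836656}{141}\right) = -1214269 + \frac{149599984}{141} = - \frac{21611945}{141}$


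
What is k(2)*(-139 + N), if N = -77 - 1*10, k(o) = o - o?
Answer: 0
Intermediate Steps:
k(o) = 0
N = -87 (N = -77 - 10 = -87)
k(2)*(-139 + N) = 0*(-139 - 87) = 0*(-226) = 0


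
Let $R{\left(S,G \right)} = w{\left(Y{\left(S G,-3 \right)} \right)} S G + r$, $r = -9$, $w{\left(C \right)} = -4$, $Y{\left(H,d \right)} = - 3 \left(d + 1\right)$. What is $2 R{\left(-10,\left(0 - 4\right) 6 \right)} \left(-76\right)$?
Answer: $147288$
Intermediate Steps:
$Y{\left(H,d \right)} = -3 - 3 d$ ($Y{\left(H,d \right)} = - 3 \left(1 + d\right) = -3 - 3 d$)
$R{\left(S,G \right)} = -9 - 4 G S$ ($R{\left(S,G \right)} = - 4 S G - 9 = - 4 G S - 9 = -9 - 4 G S$)
$2 R{\left(-10,\left(0 - 4\right) 6 \right)} \left(-76\right) = 2 \left(-9 - 4 \left(0 - 4\right) 6 \left(-10\right)\right) \left(-76\right) = 2 \left(-9 - 4 \left(\left(-4\right) 6\right) \left(-10\right)\right) \left(-76\right) = 2 \left(-9 - \left(-96\right) \left(-10\right)\right) \left(-76\right) = 2 \left(-9 - 960\right) \left(-76\right) = 2 \left(-969\right) \left(-76\right) = \left(-1938\right) \left(-76\right) = 147288$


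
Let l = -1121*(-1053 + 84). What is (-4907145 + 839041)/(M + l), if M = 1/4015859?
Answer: -4084233015334/1090555705723 ≈ -3.7451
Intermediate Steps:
M = 1/4015859 ≈ 2.4901e-7
l = 1086249 (l = -1121*(-969) = 1086249)
(-4907145 + 839041)/(M + l) = (-4907145 + 839041)/(1/4015859 + 1086249) = -4068104/4362222822892/4015859 = -4068104*4015859/4362222822892 = -4084233015334/1090555705723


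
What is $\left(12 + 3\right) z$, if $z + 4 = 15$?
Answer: $165$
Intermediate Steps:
$z = 11$ ($z = -4 + 15 = 11$)
$\left(12 + 3\right) z = \left(12 + 3\right) 11 = 15 \cdot 11 = 165$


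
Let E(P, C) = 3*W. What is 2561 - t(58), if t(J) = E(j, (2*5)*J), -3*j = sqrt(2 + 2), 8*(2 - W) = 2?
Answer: 10223/4 ≈ 2555.8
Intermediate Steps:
W = 7/4 (W = 2 - 1/8*2 = 2 - 1/4 = 7/4 ≈ 1.7500)
j = -2/3 (j = -sqrt(2 + 2)/3 = -sqrt(4)/3 = -1/3*2 = -2/3 ≈ -0.66667)
E(P, C) = 21/4 (E(P, C) = 3*(7/4) = 21/4)
t(J) = 21/4
2561 - t(58) = 2561 - 1*21/4 = 2561 - 21/4 = 10223/4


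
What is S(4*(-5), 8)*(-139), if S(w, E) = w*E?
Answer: 22240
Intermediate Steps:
S(w, E) = E*w
S(4*(-5), 8)*(-139) = (8*(4*(-5)))*(-139) = (8*(-20))*(-139) = -160*(-139) = 22240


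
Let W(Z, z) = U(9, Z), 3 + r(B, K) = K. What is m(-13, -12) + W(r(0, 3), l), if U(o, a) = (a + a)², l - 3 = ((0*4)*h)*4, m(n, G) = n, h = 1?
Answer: -13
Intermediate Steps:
r(B, K) = -3 + K
l = 3 (l = 3 + ((0*4)*1)*4 = 3 + (0*1)*4 = 3 + 0*4 = 3 + 0 = 3)
U(o, a) = 4*a² (U(o, a) = (2*a)² = 4*a²)
W(Z, z) = 4*Z²
m(-13, -12) + W(r(0, 3), l) = -13 + 4*(-3 + 3)² = -13 + 4*0² = -13 + 4*0 = -13 + 0 = -13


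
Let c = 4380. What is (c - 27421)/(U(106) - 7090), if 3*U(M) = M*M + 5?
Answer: 23041/3343 ≈ 6.8923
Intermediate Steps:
U(M) = 5/3 + M²/3 (U(M) = (M*M + 5)/3 = (M² + 5)/3 = (5 + M²)/3 = 5/3 + M²/3)
(c - 27421)/(U(106) - 7090) = (4380 - 27421)/((5/3 + (⅓)*106²) - 7090) = -23041/((5/3 + (⅓)*11236) - 7090) = -23041/((5/3 + 11236/3) - 7090) = -23041/(3747 - 7090) = -23041/(-3343) = -23041*(-1/3343) = 23041/3343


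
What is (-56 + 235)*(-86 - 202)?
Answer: -51552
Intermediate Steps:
(-56 + 235)*(-86 - 202) = 179*(-288) = -51552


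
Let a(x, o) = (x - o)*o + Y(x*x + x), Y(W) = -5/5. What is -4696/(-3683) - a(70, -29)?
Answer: 10582272/3683 ≈ 2873.3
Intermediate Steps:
Y(W) = -1 (Y(W) = -5*1/5 = -1)
a(x, o) = -1 + o*(x - o) (a(x, o) = (x - o)*o - 1 = o*(x - o) - 1 = -1 + o*(x - o))
-4696/(-3683) - a(70, -29) = -4696/(-3683) - (-1 - 1*(-29)**2 - 29*70) = -4696*(-1/3683) - (-1 - 1*841 - 2030) = 4696/3683 - (-1 - 841 - 2030) = 4696/3683 - 1*(-2872) = 4696/3683 + 2872 = 10582272/3683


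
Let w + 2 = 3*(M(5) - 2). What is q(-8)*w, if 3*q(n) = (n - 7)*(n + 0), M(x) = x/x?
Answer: -200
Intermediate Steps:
M(x) = 1
q(n) = n*(-7 + n)/3 (q(n) = ((n - 7)*(n + 0))/3 = ((-7 + n)*n)/3 = (n*(-7 + n))/3 = n*(-7 + n)/3)
w = -5 (w = -2 + 3*(1 - 2) = -2 + 3*(-1) = -2 - 3 = -5)
q(-8)*w = ((1/3)*(-8)*(-7 - 8))*(-5) = ((1/3)*(-8)*(-15))*(-5) = 40*(-5) = -200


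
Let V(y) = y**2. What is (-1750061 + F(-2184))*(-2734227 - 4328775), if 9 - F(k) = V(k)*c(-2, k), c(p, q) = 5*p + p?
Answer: -391913408836440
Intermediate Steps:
c(p, q) = 6*p
F(k) = 9 + 12*k**2 (F(k) = 9 - k**2*6*(-2) = 9 - k**2*(-12) = 9 - (-12)*k**2 = 9 + 12*k**2)
(-1750061 + F(-2184))*(-2734227 - 4328775) = (-1750061 + (9 + 12*(-2184)**2))*(-2734227 - 4328775) = (-1750061 + (9 + 12*4769856))*(-7063002) = (-1750061 + (9 + 57238272))*(-7063002) = (-1750061 + 57238281)*(-7063002) = 55488220*(-7063002) = -391913408836440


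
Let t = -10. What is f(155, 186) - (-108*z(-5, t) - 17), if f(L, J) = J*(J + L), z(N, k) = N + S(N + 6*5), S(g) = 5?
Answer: 63443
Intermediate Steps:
z(N, k) = 5 + N (z(N, k) = N + 5 = 5 + N)
f(155, 186) - (-108*z(-5, t) - 17) = 186*(186 + 155) - (-108*(5 - 5) - 17) = 186*341 - (-108*0 - 17) = 63426 - (0 - 17) = 63426 - 1*(-17) = 63426 + 17 = 63443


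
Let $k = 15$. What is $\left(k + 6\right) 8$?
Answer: $168$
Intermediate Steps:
$\left(k + 6\right) 8 = \left(15 + 6\right) 8 = 21 \cdot 8 = 168$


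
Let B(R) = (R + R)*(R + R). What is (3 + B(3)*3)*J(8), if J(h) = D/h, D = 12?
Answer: 333/2 ≈ 166.50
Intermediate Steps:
B(R) = 4*R**2 (B(R) = (2*R)*(2*R) = 4*R**2)
J(h) = 12/h
(3 + B(3)*3)*J(8) = (3 + (4*3**2)*3)*(12/8) = (3 + (4*9)*3)*(12*(1/8)) = (3 + 36*3)*(3/2) = (3 + 108)*(3/2) = 111*(3/2) = 333/2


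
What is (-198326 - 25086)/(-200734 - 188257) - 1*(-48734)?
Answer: 18957310806/388991 ≈ 48735.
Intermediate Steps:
(-198326 - 25086)/(-200734 - 188257) - 1*(-48734) = -223412/(-388991) + 48734 = -223412*(-1/388991) + 48734 = 223412/388991 + 48734 = 18957310806/388991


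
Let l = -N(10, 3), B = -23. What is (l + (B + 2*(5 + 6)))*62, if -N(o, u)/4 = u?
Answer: 682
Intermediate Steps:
N(o, u) = -4*u
l = 12 (l = -(-4)*3 = -1*(-12) = 12)
(l + (B + 2*(5 + 6)))*62 = (12 + (-23 + 2*(5 + 6)))*62 = (12 + (-23 + 2*11))*62 = (12 + (-23 + 22))*62 = (12 - 1)*62 = 11*62 = 682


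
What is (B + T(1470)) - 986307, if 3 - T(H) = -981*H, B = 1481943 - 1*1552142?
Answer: 385567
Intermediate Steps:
B = -70199 (B = 1481943 - 1552142 = -70199)
T(H) = 3 + 981*H (T(H) = 3 - (-981)*H = 3 + 981*H)
(B + T(1470)) - 986307 = (-70199 + (3 + 981*1470)) - 986307 = (-70199 + (3 + 1442070)) - 986307 = (-70199 + 1442073) - 986307 = 1371874 - 986307 = 385567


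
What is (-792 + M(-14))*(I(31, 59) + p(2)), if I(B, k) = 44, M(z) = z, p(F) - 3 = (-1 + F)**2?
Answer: -38688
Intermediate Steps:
p(F) = 3 + (-1 + F)**2
(-792 + M(-14))*(I(31, 59) + p(2)) = (-792 - 14)*(44 + (3 + (-1 + 2)**2)) = -806*(44 + (3 + 1**2)) = -806*(44 + (3 + 1)) = -806*(44 + 4) = -806*48 = -38688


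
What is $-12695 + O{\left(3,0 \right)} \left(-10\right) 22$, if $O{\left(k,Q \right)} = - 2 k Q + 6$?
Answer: $-14015$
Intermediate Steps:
$O{\left(k,Q \right)} = 6 - 2 Q k$ ($O{\left(k,Q \right)} = - 2 Q k + 6 = 6 - 2 Q k$)
$-12695 + O{\left(3,0 \right)} \left(-10\right) 22 = -12695 + \left(6 - 0 \cdot 3\right) \left(-10\right) 22 = -12695 + \left(6 + 0\right) \left(-10\right) 22 = -12695 + 6 \left(-10\right) 22 = -12695 - 1320 = -14015$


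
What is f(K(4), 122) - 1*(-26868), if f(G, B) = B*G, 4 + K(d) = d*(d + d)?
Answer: 30284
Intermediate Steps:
K(d) = -4 + 2*d**2 (K(d) = -4 + d*(d + d) = -4 + d*(2*d) = -4 + 2*d**2)
f(K(4), 122) - 1*(-26868) = 122*(-4 + 2*4**2) - 1*(-26868) = 122*(-4 + 2*16) + 26868 = 122*(-4 + 32) + 26868 = 122*28 + 26868 = 3416 + 26868 = 30284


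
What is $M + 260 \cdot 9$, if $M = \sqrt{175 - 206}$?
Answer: $2340 + i \sqrt{31} \approx 2340.0 + 5.5678 i$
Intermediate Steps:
$M = i \sqrt{31}$ ($M = \sqrt{-31} = i \sqrt{31} \approx 5.5678 i$)
$M + 260 \cdot 9 = i \sqrt{31} + 260 \cdot 9 = i \sqrt{31} + 2340 = 2340 + i \sqrt{31}$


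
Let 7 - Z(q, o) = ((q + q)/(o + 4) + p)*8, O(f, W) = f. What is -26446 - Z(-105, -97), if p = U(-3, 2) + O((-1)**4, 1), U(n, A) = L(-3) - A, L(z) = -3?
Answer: -820475/31 ≈ -26467.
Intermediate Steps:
U(n, A) = -3 - A
p = -4 (p = (-3 - 1*2) + (-1)**4 = (-3 - 2) + 1 = -5 + 1 = -4)
Z(q, o) = 39 - 16*q/(4 + o) (Z(q, o) = 7 - ((q + q)/(o + 4) - 4)*8 = 7 - ((2*q)/(4 + o) - 4)*8 = 7 - (2*q/(4 + o) - 4)*8 = 7 - (-4 + 2*q/(4 + o))*8 = 7 - (-32 + 16*q/(4 + o)) = 7 + (32 - 16*q/(4 + o)) = 39 - 16*q/(4 + o))
-26446 - Z(-105, -97) = -26446 - (156 - 16*(-105) + 39*(-97))/(4 - 97) = -26446 - (156 + 1680 - 3783)/(-93) = -26446 - (-1)*(-1947)/93 = -26446 - 1*649/31 = -26446 - 649/31 = -820475/31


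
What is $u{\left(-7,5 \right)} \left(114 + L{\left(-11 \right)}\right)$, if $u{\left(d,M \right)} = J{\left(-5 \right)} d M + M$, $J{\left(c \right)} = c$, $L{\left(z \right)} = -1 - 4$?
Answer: $19620$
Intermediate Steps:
$L{\left(z \right)} = -5$
$u{\left(d,M \right)} = M - 5 M d$ ($u{\left(d,M \right)} = - 5 d M + M = - 5 M d + M = M - 5 M d$)
$u{\left(-7,5 \right)} \left(114 + L{\left(-11 \right)}\right) = 5 \left(1 - -35\right) \left(114 - 5\right) = 5 \left(1 + 35\right) 109 = 5 \cdot 36 \cdot 109 = 180 \cdot 109 = 19620$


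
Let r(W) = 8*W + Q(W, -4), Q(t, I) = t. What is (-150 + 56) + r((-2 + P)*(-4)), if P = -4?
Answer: 122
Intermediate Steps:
r(W) = 9*W (r(W) = 8*W + W = 9*W)
(-150 + 56) + r((-2 + P)*(-4)) = (-150 + 56) + 9*((-2 - 4)*(-4)) = -94 + 9*(-6*(-4)) = -94 + 9*24 = -94 + 216 = 122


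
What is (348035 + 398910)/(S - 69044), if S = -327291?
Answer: -4819/2557 ≈ -1.8846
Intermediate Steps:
(348035 + 398910)/(S - 69044) = (348035 + 398910)/(-327291 - 69044) = 746945/(-396335) = 746945*(-1/396335) = -4819/2557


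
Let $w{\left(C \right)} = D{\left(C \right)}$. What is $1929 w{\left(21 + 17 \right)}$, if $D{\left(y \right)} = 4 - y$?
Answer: $-65586$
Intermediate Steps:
$w{\left(C \right)} = 4 - C$
$1929 w{\left(21 + 17 \right)} = 1929 \left(4 - \left(21 + 17\right)\right) = 1929 \left(4 - 38\right) = 1929 \left(-34\right) = -65586$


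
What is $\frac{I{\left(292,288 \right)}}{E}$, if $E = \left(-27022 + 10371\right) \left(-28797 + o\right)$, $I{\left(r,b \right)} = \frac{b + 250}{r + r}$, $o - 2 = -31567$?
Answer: $\frac{269}{293485597304} \approx 9.1657 \cdot 10^{-10}$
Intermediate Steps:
$o = -31565$ ($o = 2 - 31567 = -31565$)
$I{\left(r,b \right)} = \frac{250 + b}{2 r}$
$E = 1005087662$ ($E = \left(-27022 + 10371\right) \left(-28797 - 31565\right) = \left(-16651\right) \left(-60362\right) = 1005087662$)
$\frac{I{\left(292,288 \right)}}{E} = \frac{\frac{1}{2} \cdot \frac{1}{292} \left(250 + 288\right)}{1005087662} = \frac{1}{2} \cdot \frac{1}{292} \cdot 538 \cdot \frac{1}{1005087662} = \frac{269}{292} \cdot \frac{1}{1005087662} = \frac{269}{293485597304}$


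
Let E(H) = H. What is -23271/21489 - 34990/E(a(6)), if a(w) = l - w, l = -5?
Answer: 250548043/78793 ≈ 3179.8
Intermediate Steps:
a(w) = -5 - w
-23271/21489 - 34990/E(a(6)) = -23271/21489 - 34990/(-5 - 1*6) = -23271*1/21489 - 34990/(-5 - 6) = -7757/7163 - 34990/(-11) = -7757/7163 - 34990*(-1/11) = -7757/7163 + 34990/11 = 250548043/78793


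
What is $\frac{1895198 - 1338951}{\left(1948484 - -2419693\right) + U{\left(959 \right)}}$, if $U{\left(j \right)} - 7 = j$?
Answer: $\frac{556247}{4369143} \approx 0.12731$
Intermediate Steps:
$U{\left(j \right)} = 7 + j$
$\frac{1895198 - 1338951}{\left(1948484 - -2419693\right) + U{\left(959 \right)}} = \frac{1895198 - 1338951}{\left(1948484 - -2419693\right) + \left(7 + 959\right)} = \frac{556247}{\left(1948484 + 2419693\right) + 966} = \frac{556247}{4368177 + 966} = \frac{556247}{4369143}$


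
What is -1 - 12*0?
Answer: -1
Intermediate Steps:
-1 - 12*0 = -1 + 0 = -1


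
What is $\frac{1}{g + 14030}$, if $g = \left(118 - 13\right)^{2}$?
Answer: $\frac{1}{25055} \approx 3.9912 \cdot 10^{-5}$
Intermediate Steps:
$g = 11025$ ($g = 105^{2} = 11025$)
$\frac{1}{g + 14030} = \frac{1}{11025 + 14030} = \frac{1}{25055}$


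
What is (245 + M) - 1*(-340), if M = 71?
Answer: 656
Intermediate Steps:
(245 + M) - 1*(-340) = (245 + 71) - 1*(-340) = 316 + 340 = 656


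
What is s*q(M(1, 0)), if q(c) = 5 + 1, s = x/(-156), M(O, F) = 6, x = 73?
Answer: -73/26 ≈ -2.8077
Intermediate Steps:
s = -73/156 (s = 73/(-156) = 73*(-1/156) = -73/156 ≈ -0.46795)
q(c) = 6
s*q(M(1, 0)) = -73/156*6 = -73/26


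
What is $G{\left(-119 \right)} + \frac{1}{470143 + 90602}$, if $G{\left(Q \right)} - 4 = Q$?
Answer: $- \frac{64485674}{560745} \approx -115.0$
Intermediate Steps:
$G{\left(Q \right)} = 4 + Q$
$G{\left(-119 \right)} + \frac{1}{470143 + 90602} = \left(4 - 119\right) + \frac{1}{470143 + 90602} = -115 + \frac{1}{560745} = - \frac{64485674}{560745}$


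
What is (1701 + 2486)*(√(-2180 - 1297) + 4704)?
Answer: 19695648 + 4187*I*√3477 ≈ 1.9696e+7 + 2.4689e+5*I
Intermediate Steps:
(1701 + 2486)*(√(-2180 - 1297) + 4704) = 4187*(√(-3477) + 4704) = 4187*(I*√3477 + 4704) = 4187*(4704 + I*√3477) = 19695648 + 4187*I*√3477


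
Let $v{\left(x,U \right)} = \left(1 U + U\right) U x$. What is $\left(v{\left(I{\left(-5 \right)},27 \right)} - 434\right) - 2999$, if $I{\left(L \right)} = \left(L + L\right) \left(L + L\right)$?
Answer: $142367$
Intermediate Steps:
$I{\left(L \right)} = 4 L^{2}$ ($I{\left(L \right)} = 2 L 2 L = 4 L^{2}$)
$v{\left(x,U \right)} = 2 x U^{2}$ ($v{\left(x,U \right)} = \left(U + U\right) U x = 2 U U x = 2 x U^{2}$)
$\left(v{\left(I{\left(-5 \right)},27 \right)} - 434\right) - 2999 = \left(2 \cdot 4 \left(-5\right)^{2} \cdot 27^{2} - 434\right) - 2999 = \left(2 \cdot 4 \cdot 25 \cdot 729 - 434\right) - 2999 = \left(2 \cdot 100 \cdot 729 - 434\right) - 2999 = \left(145800 - 434\right) - 2999 = 145366 - 2999 = 142367$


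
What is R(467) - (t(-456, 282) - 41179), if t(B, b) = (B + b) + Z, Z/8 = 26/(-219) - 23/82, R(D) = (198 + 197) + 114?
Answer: 375907574/8979 ≈ 41865.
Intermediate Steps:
R(D) = 509 (R(D) = 395 + 114 = 509)
Z = -28676/8979 (Z = 8*(26/(-219) - 23/82) = 8*(26*(-1/219) - 23*1/82) = 8*(-26/219 - 23/82) = 8*(-7169/17958) = -28676/8979 ≈ -3.1937)
t(B, b) = -28676/8979 + B + b (t(B, b) = (B + b) - 28676/8979 = -28676/8979 + B + b)
R(467) - (t(-456, 282) - 41179) = 509 - ((-28676/8979 - 456 + 282) - 41179) = 509 - (-1591022/8979 - 41179) = 509 - 1*(-371337263/8979) = 509 + 371337263/8979 = 375907574/8979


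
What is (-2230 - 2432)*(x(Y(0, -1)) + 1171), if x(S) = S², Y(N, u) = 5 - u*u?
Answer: -5533794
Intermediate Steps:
Y(N, u) = 5 - u²
(-2230 - 2432)*(x(Y(0, -1)) + 1171) = (-2230 - 2432)*((5 - 1*(-1)²)² + 1171) = -4662*((5 - 1*1)² + 1171) = -4662*((5 - 1)² + 1171) = -4662*(4² + 1171) = -4662*(16 + 1171) = -4662*1187 = -5533794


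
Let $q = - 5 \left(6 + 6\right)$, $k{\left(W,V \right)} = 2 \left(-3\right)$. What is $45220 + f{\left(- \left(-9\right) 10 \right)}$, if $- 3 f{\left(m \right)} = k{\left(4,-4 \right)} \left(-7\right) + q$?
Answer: $45226$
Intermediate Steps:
$k{\left(W,V \right)} = -6$
$q = -60$ ($q = \left(-5\right) 12 = -60$)
$f{\left(m \right)} = 6$ ($f{\left(m \right)} = - \frac{\left(-6\right) \left(-7\right) - 60}{3} = - \frac{42 - 60}{3} = \left(- \frac{1}{3}\right) \left(-18\right) = 6$)
$45220 + f{\left(- \left(-9\right) 10 \right)} = 45220 + 6 = 45226$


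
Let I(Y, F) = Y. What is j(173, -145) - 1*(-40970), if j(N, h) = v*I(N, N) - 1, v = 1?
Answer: 41142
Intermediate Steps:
j(N, h) = -1 + N (j(N, h) = 1*N - 1 = N - 1 = -1 + N)
j(173, -145) - 1*(-40970) = (-1 + 173) - 1*(-40970) = 172 + 40970 = 41142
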